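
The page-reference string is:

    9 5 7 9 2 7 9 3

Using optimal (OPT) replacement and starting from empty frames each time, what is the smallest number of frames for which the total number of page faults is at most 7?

f=1: 8 faults
f=2: 6 faults
f=3: 5 faults
f=4: 5 faults
f=5: 5 faults
Smallest f with faults ≤ 7 is 2.

2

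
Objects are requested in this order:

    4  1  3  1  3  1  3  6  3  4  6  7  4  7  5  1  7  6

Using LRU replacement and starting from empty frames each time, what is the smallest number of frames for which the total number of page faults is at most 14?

f=1: 18 faults
f=2: 12 faults
f=3: 9 faults
f=4: 8 faults
f=5: 7 faults
f=6: 6 faults
Smallest f with faults ≤ 14 is 2.

2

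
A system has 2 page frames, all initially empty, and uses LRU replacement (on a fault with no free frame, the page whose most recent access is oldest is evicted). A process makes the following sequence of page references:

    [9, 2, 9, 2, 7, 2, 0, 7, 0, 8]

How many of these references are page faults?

9: fault, frames {9}
2: fault, frames {9,2}
9: hit
2: hit
7: fault, evict 9, frames {2,7}
2: hit
0: fault, evict 7, frames {2,0}
7: fault, evict 2, frames {0,7}
0: hit
8: fault, evict 7, frames {0,8}
Page faults: 6.

6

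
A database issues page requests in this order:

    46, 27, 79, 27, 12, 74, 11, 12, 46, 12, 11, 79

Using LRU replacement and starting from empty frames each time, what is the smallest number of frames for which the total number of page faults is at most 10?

f=1: 12 faults
f=2: 10 faults
f=3: 8 faults
f=4: 8 faults
f=5: 8 faults
f=6: 6 faults
Smallest f with faults ≤ 10 is 2.

2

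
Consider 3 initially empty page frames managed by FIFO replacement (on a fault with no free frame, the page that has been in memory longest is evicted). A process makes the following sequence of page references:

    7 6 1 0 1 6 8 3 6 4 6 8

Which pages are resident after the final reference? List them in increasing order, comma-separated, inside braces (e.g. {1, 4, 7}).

7: fault, frames [7]
6: fault, frames [7, 6]
1: fault, frames [7, 6, 1]
0: fault, evict 7, frames [6, 1, 0]
1: hit
6: hit
8: fault, evict 6, frames [1, 0, 8]
3: fault, evict 1, frames [0, 8, 3]
6: fault, evict 0, frames [8, 3, 6]
4: fault, evict 8, frames [3, 6, 4]
6: hit
8: fault, evict 3, frames [6, 4, 8]

{4, 6, 8}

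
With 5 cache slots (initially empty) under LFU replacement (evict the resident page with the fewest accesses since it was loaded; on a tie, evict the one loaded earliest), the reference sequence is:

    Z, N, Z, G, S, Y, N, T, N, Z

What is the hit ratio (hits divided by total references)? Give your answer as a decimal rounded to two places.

Z: miss, frames (Z)
N: miss, frames (Z N)
Z: hit
G: miss, frames (Z N G)
S: miss, frames (Z N G S)
Y: miss, frames (Z N G S Y)
N: hit
T: miss, evict G, frames (Z N S Y T)
N: hit
Z: hit
Hits: 4 of 10 references → 4/10 = 0.4000.

0.40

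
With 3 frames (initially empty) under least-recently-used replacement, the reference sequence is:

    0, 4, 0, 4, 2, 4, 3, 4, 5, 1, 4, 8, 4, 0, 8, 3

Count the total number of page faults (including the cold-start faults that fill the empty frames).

0 → miss, frames (0)
4 → miss, frames (0 4)
0 → hit
4 → hit
2 → miss, frames (0 4 2)
4 → hit
3 → miss, evict 0, frames (2 4 3)
4 → hit
5 → miss, evict 2, frames (3 4 5)
1 → miss, evict 3, frames (4 5 1)
4 → hit
8 → miss, evict 5, frames (1 4 8)
4 → hit
0 → miss, evict 1, frames (8 4 0)
8 → hit
3 → miss, evict 4, frames (0 8 3)
Page faults: 9.

9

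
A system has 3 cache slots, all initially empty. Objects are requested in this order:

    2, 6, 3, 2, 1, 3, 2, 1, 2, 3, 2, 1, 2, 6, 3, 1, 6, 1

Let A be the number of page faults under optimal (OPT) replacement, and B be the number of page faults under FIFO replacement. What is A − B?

-3

Under OPT: F F F . F . . . . . . . . F . . . . → 5 faults.
Under FIFO: F F F . F . F . . . . . . F F F . . → 8 faults.
A − B = 5 − 8 = -3.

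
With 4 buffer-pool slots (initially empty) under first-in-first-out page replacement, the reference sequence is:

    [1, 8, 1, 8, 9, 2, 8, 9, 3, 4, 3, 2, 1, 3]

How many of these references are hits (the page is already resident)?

1 -> miss, frames [1]
8 -> miss, frames [1, 8]
1 -> hit
8 -> hit
9 -> miss, frames [1, 8, 9]
2 -> miss, frames [1, 8, 9, 2]
8 -> hit
9 -> hit
3 -> miss, evict 1, frames [8, 9, 2, 3]
4 -> miss, evict 8, frames [9, 2, 3, 4]
3 -> hit
2 -> hit
1 -> miss, evict 9, frames [2, 3, 4, 1]
3 -> hit
Hits: 7.

7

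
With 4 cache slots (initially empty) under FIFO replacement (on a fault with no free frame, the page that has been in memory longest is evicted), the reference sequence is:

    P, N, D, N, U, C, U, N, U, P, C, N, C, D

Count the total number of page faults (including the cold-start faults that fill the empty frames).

8

P → miss, frames {P}
N → miss, frames {P,N}
D → miss, frames {P,N,D}
N → hit
U → miss, frames {P,N,D,U}
C → miss, evict P, frames {N,D,U,C}
U → hit
N → hit
U → hit
P → miss, evict N, frames {D,U,C,P}
C → hit
N → miss, evict D, frames {U,C,P,N}
C → hit
D → miss, evict U, frames {C,P,N,D}
Page faults: 8.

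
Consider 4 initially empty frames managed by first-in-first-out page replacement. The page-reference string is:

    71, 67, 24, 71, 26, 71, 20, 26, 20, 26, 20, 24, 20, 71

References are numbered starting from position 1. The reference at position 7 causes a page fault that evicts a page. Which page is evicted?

pos 1: 71: miss, frames (71)
pos 2: 67: miss, frames (71 67)
pos 3: 24: miss, frames (71 67 24)
pos 4: 71: hit
pos 5: 26: miss, frames (71 67 24 26)
pos 6: 71: hit
pos 7: 20: miss, evict 71, frames (67 24 26 20)
At position 7, page 71 is evicted.

71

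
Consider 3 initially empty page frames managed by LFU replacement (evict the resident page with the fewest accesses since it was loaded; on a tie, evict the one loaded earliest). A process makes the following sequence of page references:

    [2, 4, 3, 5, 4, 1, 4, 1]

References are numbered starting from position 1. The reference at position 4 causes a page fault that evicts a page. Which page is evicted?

2

pos 1: 2: miss, frames (2)
pos 2: 4: miss, frames (2 4)
pos 3: 3: miss, frames (2 4 3)
pos 4: 5: miss, evict 2, frames (4 3 5)
At position 4, page 2 is evicted.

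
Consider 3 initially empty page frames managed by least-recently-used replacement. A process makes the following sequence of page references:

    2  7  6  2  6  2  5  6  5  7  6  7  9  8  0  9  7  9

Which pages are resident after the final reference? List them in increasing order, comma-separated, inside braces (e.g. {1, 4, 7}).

{0, 7, 9}

2 -> miss, frames [2]
7 -> miss, frames [2, 7]
6 -> miss, frames [2, 7, 6]
2 -> hit
6 -> hit
2 -> hit
5 -> miss, evict 7, frames [6, 2, 5]
6 -> hit
5 -> hit
7 -> miss, evict 2, frames [6, 5, 7]
6 -> hit
7 -> hit
9 -> miss, evict 5, frames [6, 7, 9]
8 -> miss, evict 6, frames [7, 9, 8]
0 -> miss, evict 7, frames [9, 8, 0]
9 -> hit
7 -> miss, evict 8, frames [0, 9, 7]
9 -> hit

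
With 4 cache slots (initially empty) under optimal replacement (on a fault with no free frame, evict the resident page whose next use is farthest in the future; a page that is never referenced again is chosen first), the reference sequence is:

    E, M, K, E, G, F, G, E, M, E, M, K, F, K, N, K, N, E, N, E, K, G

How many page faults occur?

E: fault, frames [E]
M: fault, frames [E, M]
K: fault, frames [E, M, K]
E: hit
G: fault, frames [E, M, K, G]
F: fault, evict K, frames [E, M, G, F]
G: hit
E: hit
M: hit
E: hit
M: hit
K: fault, evict M, frames [E, G, F, K]
F: hit
K: hit
N: fault, evict F, frames [E, G, K, N]
K: hit
N: hit
E: hit
N: hit
E: hit
K: hit
G: hit
Page faults: 7.

7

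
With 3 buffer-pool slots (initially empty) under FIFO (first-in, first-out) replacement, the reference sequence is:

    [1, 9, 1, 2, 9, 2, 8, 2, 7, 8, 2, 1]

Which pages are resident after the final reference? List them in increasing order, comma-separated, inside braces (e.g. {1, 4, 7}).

{1, 7, 8}

1: fault, frames [1]
9: fault, frames [1, 9]
1: hit
2: fault, frames [1, 9, 2]
9: hit
2: hit
8: fault, evict 1, frames [9, 2, 8]
2: hit
7: fault, evict 9, frames [2, 8, 7]
8: hit
2: hit
1: fault, evict 2, frames [8, 7, 1]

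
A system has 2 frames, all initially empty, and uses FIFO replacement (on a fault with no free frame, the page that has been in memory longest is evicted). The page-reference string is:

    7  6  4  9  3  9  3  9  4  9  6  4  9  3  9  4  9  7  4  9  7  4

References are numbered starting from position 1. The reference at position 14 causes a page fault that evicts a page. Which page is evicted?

pos 1: 7 -> miss, frames [7]
pos 2: 6 -> miss, frames [7, 6]
pos 3: 4 -> miss, evict 7, frames [6, 4]
pos 4: 9 -> miss, evict 6, frames [4, 9]
pos 5: 3 -> miss, evict 4, frames [9, 3]
pos 6: 9 -> hit
pos 7: 3 -> hit
pos 8: 9 -> hit
pos 9: 4 -> miss, evict 9, frames [3, 4]
pos 10: 9 -> miss, evict 3, frames [4, 9]
pos 11: 6 -> miss, evict 4, frames [9, 6]
pos 12: 4 -> miss, evict 9, frames [6, 4]
pos 13: 9 -> miss, evict 6, frames [4, 9]
pos 14: 3 -> miss, evict 4, frames [9, 3]
At position 14, page 4 is evicted.

4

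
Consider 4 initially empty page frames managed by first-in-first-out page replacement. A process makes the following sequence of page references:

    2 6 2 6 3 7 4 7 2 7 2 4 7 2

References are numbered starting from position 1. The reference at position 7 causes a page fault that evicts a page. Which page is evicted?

pos 1: 2 → miss, frames {2}
pos 2: 6 → miss, frames {2,6}
pos 3: 2 → hit
pos 4: 6 → hit
pos 5: 3 → miss, frames {2,6,3}
pos 6: 7 → miss, frames {2,6,3,7}
pos 7: 4 → miss, evict 2, frames {6,3,7,4}
At position 7, page 2 is evicted.

2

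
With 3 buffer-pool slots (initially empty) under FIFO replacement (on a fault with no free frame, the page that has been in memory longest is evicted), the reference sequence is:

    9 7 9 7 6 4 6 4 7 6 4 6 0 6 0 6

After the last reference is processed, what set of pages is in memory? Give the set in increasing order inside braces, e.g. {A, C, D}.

9 -> miss, frames {9}
7 -> miss, frames {9,7}
9 -> hit
7 -> hit
6 -> miss, frames {9,7,6}
4 -> miss, evict 9, frames {7,6,4}
6 -> hit
4 -> hit
7 -> hit
6 -> hit
4 -> hit
6 -> hit
0 -> miss, evict 7, frames {6,4,0}
6 -> hit
0 -> hit
6 -> hit

{0, 4, 6}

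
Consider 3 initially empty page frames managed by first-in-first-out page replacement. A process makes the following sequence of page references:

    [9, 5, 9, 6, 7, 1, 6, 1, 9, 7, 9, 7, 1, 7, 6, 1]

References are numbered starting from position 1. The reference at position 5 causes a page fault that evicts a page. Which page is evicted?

9

pos 1: 9 → fault, frames [9]
pos 2: 5 → fault, frames [9, 5]
pos 3: 9 → hit
pos 4: 6 → fault, frames [9, 5, 6]
pos 5: 7 → fault, evict 9, frames [5, 6, 7]
At position 5, page 9 is evicted.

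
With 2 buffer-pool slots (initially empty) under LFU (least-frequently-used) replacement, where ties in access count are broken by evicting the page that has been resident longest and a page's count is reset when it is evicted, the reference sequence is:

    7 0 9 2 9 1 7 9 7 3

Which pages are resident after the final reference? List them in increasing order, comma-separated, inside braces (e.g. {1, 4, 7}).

7 → fault, frames [7]
0 → fault, frames [7, 0]
9 → fault, evict 7, frames [0, 9]
2 → fault, evict 0, frames [9, 2]
9 → hit
1 → fault, evict 2, frames [9, 1]
7 → fault, evict 1, frames [9, 7]
9 → hit
7 → hit
3 → fault, evict 7, frames [9, 3]

{3, 9}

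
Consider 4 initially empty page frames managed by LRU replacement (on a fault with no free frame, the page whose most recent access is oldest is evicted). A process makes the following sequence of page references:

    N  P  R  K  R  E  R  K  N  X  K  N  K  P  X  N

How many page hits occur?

N → fault, frames {N}
P → fault, frames {N,P}
R → fault, frames {N,P,R}
K → fault, frames {N,P,R,K}
R → hit
E → fault, evict N, frames {P,K,R,E}
R → hit
K → hit
N → fault, evict P, frames {E,R,K,N}
X → fault, evict E, frames {R,K,N,X}
K → hit
N → hit
K → hit
P → fault, evict R, frames {X,N,K,P}
X → hit
N → hit
Hits: 8.

8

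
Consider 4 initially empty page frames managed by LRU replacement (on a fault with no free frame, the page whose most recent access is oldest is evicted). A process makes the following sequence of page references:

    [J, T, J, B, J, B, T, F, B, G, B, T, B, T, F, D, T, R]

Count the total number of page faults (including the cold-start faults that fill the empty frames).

J: fault, frames [J]
T: fault, frames [J, T]
J: hit
B: fault, frames [T, J, B]
J: hit
B: hit
T: hit
F: fault, frames [J, B, T, F]
B: hit
G: fault, evict J, frames [T, F, B, G]
B: hit
T: hit
B: hit
T: hit
F: hit
D: fault, evict G, frames [B, T, F, D]
T: hit
R: fault, evict B, frames [F, D, T, R]
Page faults: 7.

7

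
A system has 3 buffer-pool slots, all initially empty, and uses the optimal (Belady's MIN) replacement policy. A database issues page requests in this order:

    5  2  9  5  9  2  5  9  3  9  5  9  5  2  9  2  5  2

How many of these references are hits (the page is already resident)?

13

5: fault, frames [5]
2: fault, frames [5, 2]
9: fault, frames [5, 2, 9]
5: hit
9: hit
2: hit
5: hit
9: hit
3: fault, evict 2, frames [5, 9, 3]
9: hit
5: hit
9: hit
5: hit
2: fault, evict 3, frames [5, 9, 2]
9: hit
2: hit
5: hit
2: hit
Hits: 13.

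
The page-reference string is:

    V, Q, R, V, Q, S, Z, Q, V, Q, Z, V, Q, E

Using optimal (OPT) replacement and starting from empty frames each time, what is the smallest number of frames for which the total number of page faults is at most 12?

2

f=1: 14 faults
f=2: 10 faults
f=3: 6 faults
f=4: 6 faults
f=5: 6 faults
f=6: 6 faults
Smallest f with faults ≤ 12 is 2.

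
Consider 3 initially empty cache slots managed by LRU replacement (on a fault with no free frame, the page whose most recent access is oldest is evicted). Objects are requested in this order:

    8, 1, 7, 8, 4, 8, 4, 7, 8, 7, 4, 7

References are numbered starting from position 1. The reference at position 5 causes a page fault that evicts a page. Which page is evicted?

1

pos 1: 8 → fault, frames [8]
pos 2: 1 → fault, frames [8, 1]
pos 3: 7 → fault, frames [8, 1, 7]
pos 4: 8 → hit
pos 5: 4 → fault, evict 1, frames [7, 8, 4]
At position 5, page 1 is evicted.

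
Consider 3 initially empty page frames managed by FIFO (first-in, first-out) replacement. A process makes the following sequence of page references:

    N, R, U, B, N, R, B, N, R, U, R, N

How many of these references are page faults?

7

N: miss, frames {N}
R: miss, frames {N,R}
U: miss, frames {N,R,U}
B: miss, evict N, frames {R,U,B}
N: miss, evict R, frames {U,B,N}
R: miss, evict U, frames {B,N,R}
B: hit
N: hit
R: hit
U: miss, evict B, frames {N,R,U}
R: hit
N: hit
Page faults: 7.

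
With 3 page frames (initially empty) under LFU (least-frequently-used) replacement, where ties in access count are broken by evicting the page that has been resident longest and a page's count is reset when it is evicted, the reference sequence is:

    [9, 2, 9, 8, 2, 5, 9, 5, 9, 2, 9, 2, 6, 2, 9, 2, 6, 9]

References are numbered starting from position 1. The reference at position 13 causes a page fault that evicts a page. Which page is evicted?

pos 1: 9 → miss, frames [9]
pos 2: 2 → miss, frames [9, 2]
pos 3: 9 → hit
pos 4: 8 → miss, frames [9, 2, 8]
pos 5: 2 → hit
pos 6: 5 → miss, evict 8, frames [9, 2, 5]
pos 7: 9 → hit
pos 8: 5 → hit
pos 9: 9 → hit
pos 10: 2 → hit
pos 11: 9 → hit
pos 12: 2 → hit
pos 13: 6 → miss, evict 5, frames [9, 2, 6]
At position 13, page 5 is evicted.

5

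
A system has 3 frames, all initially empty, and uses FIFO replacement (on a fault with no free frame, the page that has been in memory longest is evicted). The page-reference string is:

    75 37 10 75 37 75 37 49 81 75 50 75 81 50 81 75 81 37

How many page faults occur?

8

75 → fault, frames [75]
37 → fault, frames [75, 37]
10 → fault, frames [75, 37, 10]
75 → hit
37 → hit
75 → hit
37 → hit
49 → fault, evict 75, frames [37, 10, 49]
81 → fault, evict 37, frames [10, 49, 81]
75 → fault, evict 10, frames [49, 81, 75]
50 → fault, evict 49, frames [81, 75, 50]
75 → hit
81 → hit
50 → hit
81 → hit
75 → hit
81 → hit
37 → fault, evict 81, frames [75, 50, 37]
Page faults: 8.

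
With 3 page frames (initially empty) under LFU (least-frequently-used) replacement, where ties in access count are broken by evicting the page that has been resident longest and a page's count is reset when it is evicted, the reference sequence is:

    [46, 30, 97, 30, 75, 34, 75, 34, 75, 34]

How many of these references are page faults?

5

46 → miss, frames (46)
30 → miss, frames (46 30)
97 → miss, frames (46 30 97)
30 → hit
75 → miss, evict 46, frames (30 97 75)
34 → miss, evict 97, frames (30 75 34)
75 → hit
34 → hit
75 → hit
34 → hit
Page faults: 5.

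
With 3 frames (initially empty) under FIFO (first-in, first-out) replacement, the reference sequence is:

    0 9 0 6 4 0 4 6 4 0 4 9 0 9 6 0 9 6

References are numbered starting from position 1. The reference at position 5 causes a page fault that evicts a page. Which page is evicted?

pos 1: 0: fault, frames {0}
pos 2: 9: fault, frames {0,9}
pos 3: 0: hit
pos 4: 6: fault, frames {0,9,6}
pos 5: 4: fault, evict 0, frames {9,6,4}
At position 5, page 0 is evicted.

0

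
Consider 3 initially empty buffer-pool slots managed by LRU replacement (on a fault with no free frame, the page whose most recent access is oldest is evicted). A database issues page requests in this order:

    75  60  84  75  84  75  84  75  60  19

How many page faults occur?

4

75: miss, frames (75)
60: miss, frames (75 60)
84: miss, frames (75 60 84)
75: hit
84: hit
75: hit
84: hit
75: hit
60: hit
19: miss, evict 84, frames (75 60 19)
Page faults: 4.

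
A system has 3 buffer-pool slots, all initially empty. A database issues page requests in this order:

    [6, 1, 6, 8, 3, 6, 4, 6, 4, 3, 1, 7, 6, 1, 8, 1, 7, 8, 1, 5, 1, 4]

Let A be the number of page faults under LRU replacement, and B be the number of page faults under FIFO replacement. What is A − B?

-2

Under LRU: F F . F F . F . . . F F F . F . F . . F . F → 12 faults.
Under FIFO: F F . F F F F . . . F F F . F F F . . F . F → 14 faults.
A − B = 12 − 14 = -2.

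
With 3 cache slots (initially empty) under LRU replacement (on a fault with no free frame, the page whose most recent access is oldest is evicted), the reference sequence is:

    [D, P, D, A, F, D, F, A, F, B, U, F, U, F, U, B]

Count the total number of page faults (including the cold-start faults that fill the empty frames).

6

D -> fault, frames (D)
P -> fault, frames (D P)
D -> hit
A -> fault, frames (P D A)
F -> fault, evict P, frames (D A F)
D -> hit
F -> hit
A -> hit
F -> hit
B -> fault, evict D, frames (A F B)
U -> fault, evict A, frames (F B U)
F -> hit
U -> hit
F -> hit
U -> hit
B -> hit
Page faults: 6.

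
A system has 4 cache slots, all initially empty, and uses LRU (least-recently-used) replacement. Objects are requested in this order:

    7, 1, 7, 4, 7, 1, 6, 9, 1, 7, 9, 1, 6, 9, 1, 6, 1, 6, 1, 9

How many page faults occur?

5

7: fault, frames [7]
1: fault, frames [7, 1]
7: hit
4: fault, frames [1, 7, 4]
7: hit
1: hit
6: fault, frames [4, 7, 1, 6]
9: fault, evict 4, frames [7, 1, 6, 9]
1: hit
7: hit
9: hit
1: hit
6: hit
9: hit
1: hit
6: hit
1: hit
6: hit
1: hit
9: hit
Page faults: 5.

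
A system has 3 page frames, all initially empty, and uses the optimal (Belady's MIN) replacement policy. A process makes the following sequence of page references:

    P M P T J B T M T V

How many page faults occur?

P: fault, frames (P)
M: fault, frames (P M)
P: hit
T: fault, frames (P M T)
J: fault, evict P, frames (M T J)
B: fault, evict J, frames (M T B)
T: hit
M: hit
T: hit
V: fault, evict B, frames (M T V)
Page faults: 6.

6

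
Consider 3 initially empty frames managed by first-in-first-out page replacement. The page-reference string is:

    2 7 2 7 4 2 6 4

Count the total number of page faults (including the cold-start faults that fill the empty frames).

4

2: fault, frames (2)
7: fault, frames (2 7)
2: hit
7: hit
4: fault, frames (2 7 4)
2: hit
6: fault, evict 2, frames (7 4 6)
4: hit
Page faults: 4.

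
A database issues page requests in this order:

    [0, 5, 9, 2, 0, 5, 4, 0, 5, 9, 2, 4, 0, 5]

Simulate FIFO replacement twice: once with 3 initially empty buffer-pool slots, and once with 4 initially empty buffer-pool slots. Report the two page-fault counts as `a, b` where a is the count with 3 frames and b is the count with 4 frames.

3 frames: F F F F F F F . . F F . F F → 11 faults.
4 frames: F F F F . . F F F F F F F F → 12 faults.
12 > 11: adding a frame increased faults — Belady's anomaly.

11, 12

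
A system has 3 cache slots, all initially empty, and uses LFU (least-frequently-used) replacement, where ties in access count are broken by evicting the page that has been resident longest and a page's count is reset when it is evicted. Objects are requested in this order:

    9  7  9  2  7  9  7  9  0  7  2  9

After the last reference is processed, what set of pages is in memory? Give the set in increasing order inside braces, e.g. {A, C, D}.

{2, 7, 9}

9 -> miss, frames [9]
7 -> miss, frames [9, 7]
9 -> hit
2 -> miss, frames [9, 7, 2]
7 -> hit
9 -> hit
7 -> hit
9 -> hit
0 -> miss, evict 2, frames [9, 7, 0]
7 -> hit
2 -> miss, evict 0, frames [9, 7, 2]
9 -> hit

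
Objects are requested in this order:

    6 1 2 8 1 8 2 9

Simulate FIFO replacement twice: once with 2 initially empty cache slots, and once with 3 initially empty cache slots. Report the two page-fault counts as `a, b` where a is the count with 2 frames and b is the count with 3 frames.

7, 5

2 frames: F F F F F . F F → 7 faults.
3 frames: F F F F . . . F → 5 faults.
5 < 7: adding a frame reduced faults, as is typical.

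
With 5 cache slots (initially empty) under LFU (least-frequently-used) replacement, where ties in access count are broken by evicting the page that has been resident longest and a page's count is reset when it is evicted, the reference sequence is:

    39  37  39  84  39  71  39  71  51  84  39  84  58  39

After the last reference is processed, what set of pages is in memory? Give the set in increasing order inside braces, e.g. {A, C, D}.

39 -> fault, frames {39}
37 -> fault, frames {39,37}
39 -> hit
84 -> fault, frames {39,37,84}
39 -> hit
71 -> fault, frames {39,37,84,71}
39 -> hit
71 -> hit
51 -> fault, frames {39,37,84,71,51}
84 -> hit
39 -> hit
84 -> hit
58 -> fault, evict 37, frames {39,84,71,51,58}
39 -> hit

{39, 51, 58, 71, 84}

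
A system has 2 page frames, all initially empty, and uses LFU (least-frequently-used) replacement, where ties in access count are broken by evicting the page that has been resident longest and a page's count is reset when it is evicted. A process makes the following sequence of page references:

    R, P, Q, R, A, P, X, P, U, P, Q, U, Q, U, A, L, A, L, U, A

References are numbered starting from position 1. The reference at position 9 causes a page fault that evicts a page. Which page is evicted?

X

pos 1: R -> miss, frames [R]
pos 2: P -> miss, frames [R, P]
pos 3: Q -> miss, evict R, frames [P, Q]
pos 4: R -> miss, evict P, frames [Q, R]
pos 5: A -> miss, evict Q, frames [R, A]
pos 6: P -> miss, evict R, frames [A, P]
pos 7: X -> miss, evict A, frames [P, X]
pos 8: P -> hit
pos 9: U -> miss, evict X, frames [P, U]
At position 9, page X is evicted.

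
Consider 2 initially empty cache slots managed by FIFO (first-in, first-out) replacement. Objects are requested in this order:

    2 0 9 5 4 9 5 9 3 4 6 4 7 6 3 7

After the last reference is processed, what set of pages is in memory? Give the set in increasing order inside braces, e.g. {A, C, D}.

2: fault, frames [2]
0: fault, frames [2, 0]
9: fault, evict 2, frames [0, 9]
5: fault, evict 0, frames [9, 5]
4: fault, evict 9, frames [5, 4]
9: fault, evict 5, frames [4, 9]
5: fault, evict 4, frames [9, 5]
9: hit
3: fault, evict 9, frames [5, 3]
4: fault, evict 5, frames [3, 4]
6: fault, evict 3, frames [4, 6]
4: hit
7: fault, evict 4, frames [6, 7]
6: hit
3: fault, evict 6, frames [7, 3]
7: hit

{3, 7}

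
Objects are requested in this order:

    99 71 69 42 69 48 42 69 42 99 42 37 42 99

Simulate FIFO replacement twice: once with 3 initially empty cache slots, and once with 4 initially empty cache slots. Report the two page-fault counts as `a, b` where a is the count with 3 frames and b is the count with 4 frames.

8, 7

3 frames: F F F F . F . . . F . F F . → 8 faults.
4 frames: F F F F . F . . . F . F . . → 7 faults.
7 < 8: adding a frame reduced faults, as is typical.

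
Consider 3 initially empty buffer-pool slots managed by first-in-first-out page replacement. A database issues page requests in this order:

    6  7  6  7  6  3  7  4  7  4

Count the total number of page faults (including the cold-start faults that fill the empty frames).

6 → miss, frames {6}
7 → miss, frames {6,7}
6 → hit
7 → hit
6 → hit
3 → miss, frames {6,7,3}
7 → hit
4 → miss, evict 6, frames {7,3,4}
7 → hit
4 → hit
Page faults: 4.

4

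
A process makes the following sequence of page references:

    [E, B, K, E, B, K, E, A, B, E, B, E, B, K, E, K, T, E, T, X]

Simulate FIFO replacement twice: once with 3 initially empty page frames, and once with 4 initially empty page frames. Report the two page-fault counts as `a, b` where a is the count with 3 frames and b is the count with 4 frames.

10, 7

3 frames: F F F . . . . F . F F . . F . . F F . F → 10 faults.
4 frames: F F F . . . . F . . . . . . . . F F . F → 7 faults.
7 < 10: adding a frame reduced faults, as is typical.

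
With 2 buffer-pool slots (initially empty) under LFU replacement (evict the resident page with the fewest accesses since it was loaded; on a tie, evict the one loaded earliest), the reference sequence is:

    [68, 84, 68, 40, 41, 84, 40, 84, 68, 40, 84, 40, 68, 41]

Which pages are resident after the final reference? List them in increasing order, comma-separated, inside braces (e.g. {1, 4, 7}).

{41, 68}

68 → fault, frames {68}
84 → fault, frames {68,84}
68 → hit
40 → fault, evict 84, frames {68,40}
41 → fault, evict 40, frames {68,41}
84 → fault, evict 41, frames {68,84}
40 → fault, evict 84, frames {68,40}
84 → fault, evict 40, frames {68,84}
68 → hit
40 → fault, evict 84, frames {68,40}
84 → fault, evict 40, frames {68,84}
40 → fault, evict 84, frames {68,40}
68 → hit
41 → fault, evict 40, frames {68,41}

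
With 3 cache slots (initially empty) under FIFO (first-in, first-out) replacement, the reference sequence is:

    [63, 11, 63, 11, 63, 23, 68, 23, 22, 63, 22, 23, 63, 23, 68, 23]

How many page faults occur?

8

63: miss, frames (63)
11: miss, frames (63 11)
63: hit
11: hit
63: hit
23: miss, frames (63 11 23)
68: miss, evict 63, frames (11 23 68)
23: hit
22: miss, evict 11, frames (23 68 22)
63: miss, evict 23, frames (68 22 63)
22: hit
23: miss, evict 68, frames (22 63 23)
63: hit
23: hit
68: miss, evict 22, frames (63 23 68)
23: hit
Page faults: 8.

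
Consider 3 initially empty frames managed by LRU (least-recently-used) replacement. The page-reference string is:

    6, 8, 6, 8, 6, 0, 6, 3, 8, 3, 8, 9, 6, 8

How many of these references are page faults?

7

6 → fault, frames {6}
8 → fault, frames {6,8}
6 → hit
8 → hit
6 → hit
0 → fault, frames {8,6,0}
6 → hit
3 → fault, evict 8, frames {0,6,3}
8 → fault, evict 0, frames {6,3,8}
3 → hit
8 → hit
9 → fault, evict 6, frames {3,8,9}
6 → fault, evict 3, frames {8,9,6}
8 → hit
Page faults: 7.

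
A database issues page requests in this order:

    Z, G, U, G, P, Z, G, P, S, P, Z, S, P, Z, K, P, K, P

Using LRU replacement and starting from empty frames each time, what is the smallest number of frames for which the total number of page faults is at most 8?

f=1: 18 faults
f=2: 14 faults
f=3: 8 faults
f=4: 6 faults
f=5: 6 faults
f=6: 6 faults
Smallest f with faults ≤ 8 is 3.

3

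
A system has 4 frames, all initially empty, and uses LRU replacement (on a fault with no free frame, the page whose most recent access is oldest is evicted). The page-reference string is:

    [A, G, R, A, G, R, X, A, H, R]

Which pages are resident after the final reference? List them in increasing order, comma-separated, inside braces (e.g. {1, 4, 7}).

{A, H, R, X}

A -> fault, frames {A}
G -> fault, frames {A,G}
R -> fault, frames {A,G,R}
A -> hit
G -> hit
R -> hit
X -> fault, frames {A,G,R,X}
A -> hit
H -> fault, evict G, frames {R,X,A,H}
R -> hit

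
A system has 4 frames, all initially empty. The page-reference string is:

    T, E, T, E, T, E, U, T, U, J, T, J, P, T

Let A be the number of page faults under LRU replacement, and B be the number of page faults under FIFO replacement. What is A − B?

Under LRU: F F . . . . F . . F . . F . → 5 faults.
Under FIFO: F F . . . . F . . F . . F F → 6 faults.
A − B = 5 − 6 = -1.

-1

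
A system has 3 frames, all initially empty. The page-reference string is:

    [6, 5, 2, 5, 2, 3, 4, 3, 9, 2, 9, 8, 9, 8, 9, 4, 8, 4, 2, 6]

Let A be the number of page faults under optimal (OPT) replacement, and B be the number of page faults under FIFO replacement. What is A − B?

Under OPT: F F F . . F F . F . . F . . . . . . F F → 9 faults.
Under FIFO: F F F . . F F . F F . F . . . F . . . F → 10 faults.
A − B = 9 − 10 = -1.

-1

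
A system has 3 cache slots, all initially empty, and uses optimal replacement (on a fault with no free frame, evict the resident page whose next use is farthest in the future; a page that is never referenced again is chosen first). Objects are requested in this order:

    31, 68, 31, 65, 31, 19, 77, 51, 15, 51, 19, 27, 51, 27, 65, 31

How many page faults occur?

31: fault, frames {31}
68: fault, frames {31,68}
31: hit
65: fault, frames {31,68,65}
31: hit
19: fault, evict 68, frames {31,65,19}
77: fault, evict 31, frames {65,19,77}
51: fault, evict 77, frames {65,19,51}
15: fault, evict 65, frames {19,51,15}
51: hit
19: hit
27: fault, evict 15, frames {19,51,27}
51: hit
27: hit
65: fault, evict 27, frames {19,51,65}
31: fault, evict 65, frames {19,51,31}
Page faults: 10.

10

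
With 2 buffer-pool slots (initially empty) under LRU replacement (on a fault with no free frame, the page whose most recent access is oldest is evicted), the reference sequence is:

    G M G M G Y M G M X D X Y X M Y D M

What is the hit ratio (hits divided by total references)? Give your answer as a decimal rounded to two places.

0.33

G -> miss, frames [G]
M -> miss, frames [G, M]
G -> hit
M -> hit
G -> hit
Y -> miss, evict M, frames [G, Y]
M -> miss, evict G, frames [Y, M]
G -> miss, evict Y, frames [M, G]
M -> hit
X -> miss, evict G, frames [M, X]
D -> miss, evict M, frames [X, D]
X -> hit
Y -> miss, evict D, frames [X, Y]
X -> hit
M -> miss, evict Y, frames [X, M]
Y -> miss, evict X, frames [M, Y]
D -> miss, evict M, frames [Y, D]
M -> miss, evict Y, frames [D, M]
Hits: 6 of 18 references → 6/18 = 0.3333.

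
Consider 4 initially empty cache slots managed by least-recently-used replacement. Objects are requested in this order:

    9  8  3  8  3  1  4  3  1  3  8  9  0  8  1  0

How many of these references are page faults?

8

9 -> fault, frames (9)
8 -> fault, frames (9 8)
3 -> fault, frames (9 8 3)
8 -> hit
3 -> hit
1 -> fault, frames (9 8 3 1)
4 -> fault, evict 9, frames (8 3 1 4)
3 -> hit
1 -> hit
3 -> hit
8 -> hit
9 -> fault, evict 4, frames (1 3 8 9)
0 -> fault, evict 1, frames (3 8 9 0)
8 -> hit
1 -> fault, evict 3, frames (9 0 8 1)
0 -> hit
Page faults: 8.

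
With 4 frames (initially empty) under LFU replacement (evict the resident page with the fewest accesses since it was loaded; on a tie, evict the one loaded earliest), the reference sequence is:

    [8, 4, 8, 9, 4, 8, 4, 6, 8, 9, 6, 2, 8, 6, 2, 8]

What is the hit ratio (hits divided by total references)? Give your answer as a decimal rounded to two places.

0.69

8 -> fault, frames {8}
4 -> fault, frames {8,4}
8 -> hit
9 -> fault, frames {8,4,9}
4 -> hit
8 -> hit
4 -> hit
6 -> fault, frames {8,4,9,6}
8 -> hit
9 -> hit
6 -> hit
2 -> fault, evict 9, frames {8,4,6,2}
8 -> hit
6 -> hit
2 -> hit
8 -> hit
Hits: 11 of 16 references → 11/16 = 0.6875.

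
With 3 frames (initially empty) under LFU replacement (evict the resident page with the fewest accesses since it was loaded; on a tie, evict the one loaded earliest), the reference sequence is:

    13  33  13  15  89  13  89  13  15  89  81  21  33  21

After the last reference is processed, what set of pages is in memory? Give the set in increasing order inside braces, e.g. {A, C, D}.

{13, 21, 89}

13 -> fault, frames (13)
33 -> fault, frames (13 33)
13 -> hit
15 -> fault, frames (13 33 15)
89 -> fault, evict 33, frames (13 15 89)
13 -> hit
89 -> hit
13 -> hit
15 -> hit
89 -> hit
81 -> fault, evict 15, frames (13 89 81)
21 -> fault, evict 81, frames (13 89 21)
33 -> fault, evict 21, frames (13 89 33)
21 -> fault, evict 33, frames (13 89 21)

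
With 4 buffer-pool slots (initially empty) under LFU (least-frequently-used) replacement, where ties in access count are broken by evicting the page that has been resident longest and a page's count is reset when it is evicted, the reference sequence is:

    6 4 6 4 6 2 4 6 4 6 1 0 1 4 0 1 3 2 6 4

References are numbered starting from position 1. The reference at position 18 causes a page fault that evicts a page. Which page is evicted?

3

pos 1: 6 -> fault, frames {6}
pos 2: 4 -> fault, frames {6,4}
pos 3: 6 -> hit
pos 4: 4 -> hit
pos 5: 6 -> hit
pos 6: 2 -> fault, frames {6,4,2}
pos 7: 4 -> hit
pos 8: 6 -> hit
pos 9: 4 -> hit
pos 10: 6 -> hit
pos 11: 1 -> fault, frames {6,4,2,1}
pos 12: 0 -> fault, evict 2, frames {6,4,1,0}
pos 13: 1 -> hit
pos 14: 4 -> hit
pos 15: 0 -> hit
pos 16: 1 -> hit
pos 17: 3 -> fault, evict 0, frames {6,4,1,3}
pos 18: 2 -> fault, evict 3, frames {6,4,1,2}
At position 18, page 3 is evicted.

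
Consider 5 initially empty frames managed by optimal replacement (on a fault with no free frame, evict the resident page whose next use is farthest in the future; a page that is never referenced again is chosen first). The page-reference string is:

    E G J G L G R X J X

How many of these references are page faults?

E -> fault, frames {E}
G -> fault, frames {E,G}
J -> fault, frames {E,G,J}
G -> hit
L -> fault, frames {E,G,J,L}
G -> hit
R -> fault, frames {E,G,J,L,R}
X -> fault, evict R, frames {E,G,J,L,X}
J -> hit
X -> hit
Page faults: 6.

6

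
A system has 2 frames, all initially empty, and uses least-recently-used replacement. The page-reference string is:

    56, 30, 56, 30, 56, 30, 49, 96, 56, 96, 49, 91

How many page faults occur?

7

56 → fault, frames (56)
30 → fault, frames (56 30)
56 → hit
30 → hit
56 → hit
30 → hit
49 → fault, evict 56, frames (30 49)
96 → fault, evict 30, frames (49 96)
56 → fault, evict 49, frames (96 56)
96 → hit
49 → fault, evict 56, frames (96 49)
91 → fault, evict 96, frames (49 91)
Page faults: 7.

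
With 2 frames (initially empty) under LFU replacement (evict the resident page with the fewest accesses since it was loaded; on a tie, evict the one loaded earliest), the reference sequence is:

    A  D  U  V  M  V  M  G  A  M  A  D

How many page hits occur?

4

A: miss, frames {A}
D: miss, frames {A,D}
U: miss, evict A, frames {D,U}
V: miss, evict D, frames {U,V}
M: miss, evict U, frames {V,M}
V: hit
M: hit
G: miss, evict V, frames {M,G}
A: miss, evict G, frames {M,A}
M: hit
A: hit
D: miss, evict A, frames {M,D}
Hits: 4.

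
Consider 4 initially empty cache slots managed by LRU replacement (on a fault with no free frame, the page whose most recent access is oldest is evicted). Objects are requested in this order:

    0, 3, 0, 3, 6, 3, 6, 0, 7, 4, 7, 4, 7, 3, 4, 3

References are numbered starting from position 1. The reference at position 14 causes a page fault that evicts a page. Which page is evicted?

6

pos 1: 0: fault, frames (0)
pos 2: 3: fault, frames (0 3)
pos 3: 0: hit
pos 4: 3: hit
pos 5: 6: fault, frames (0 3 6)
pos 6: 3: hit
pos 7: 6: hit
pos 8: 0: hit
pos 9: 7: fault, frames (3 6 0 7)
pos 10: 4: fault, evict 3, frames (6 0 7 4)
pos 11: 7: hit
pos 12: 4: hit
pos 13: 7: hit
pos 14: 3: fault, evict 6, frames (0 4 7 3)
At position 14, page 6 is evicted.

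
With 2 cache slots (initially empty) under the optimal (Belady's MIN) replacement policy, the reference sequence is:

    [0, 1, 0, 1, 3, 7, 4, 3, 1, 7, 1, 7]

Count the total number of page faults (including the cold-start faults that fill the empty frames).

7

0: miss, frames [0]
1: miss, frames [0, 1]
0: hit
1: hit
3: miss, evict 0, frames [1, 3]
7: miss, evict 1, frames [3, 7]
4: miss, evict 7, frames [3, 4]
3: hit
1: miss, evict 4, frames [3, 1]
7: miss, evict 3, frames [1, 7]
1: hit
7: hit
Page faults: 7.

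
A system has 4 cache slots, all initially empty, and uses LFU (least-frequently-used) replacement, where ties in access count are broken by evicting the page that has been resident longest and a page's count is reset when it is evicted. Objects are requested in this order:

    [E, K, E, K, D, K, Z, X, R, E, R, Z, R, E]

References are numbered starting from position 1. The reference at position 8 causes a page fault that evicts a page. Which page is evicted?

D

pos 1: E → miss, frames (E)
pos 2: K → miss, frames (E K)
pos 3: E → hit
pos 4: K → hit
pos 5: D → miss, frames (E K D)
pos 6: K → hit
pos 7: Z → miss, frames (E K D Z)
pos 8: X → miss, evict D, frames (E K Z X)
At position 8, page D is evicted.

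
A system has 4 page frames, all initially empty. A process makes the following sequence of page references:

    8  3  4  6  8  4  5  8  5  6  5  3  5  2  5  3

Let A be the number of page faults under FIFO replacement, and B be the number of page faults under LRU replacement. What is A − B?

Under FIFO: F F F F . . F F . . . F . F . . → 8 faults.
Under LRU: F F F F . . F . . . . F . F . . → 7 faults.
A − B = 8 − 7 = 1.

1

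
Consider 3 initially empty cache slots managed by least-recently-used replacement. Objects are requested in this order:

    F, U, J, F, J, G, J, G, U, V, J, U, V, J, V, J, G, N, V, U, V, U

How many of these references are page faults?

11

F: fault, frames [F]
U: fault, frames [F, U]
J: fault, frames [F, U, J]
F: hit
J: hit
G: fault, evict U, frames [F, J, G]
J: hit
G: hit
U: fault, evict F, frames [J, G, U]
V: fault, evict J, frames [G, U, V]
J: fault, evict G, frames [U, V, J]
U: hit
V: hit
J: hit
V: hit
J: hit
G: fault, evict U, frames [V, J, G]
N: fault, evict V, frames [J, G, N]
V: fault, evict J, frames [G, N, V]
U: fault, evict G, frames [N, V, U]
V: hit
U: hit
Page faults: 11.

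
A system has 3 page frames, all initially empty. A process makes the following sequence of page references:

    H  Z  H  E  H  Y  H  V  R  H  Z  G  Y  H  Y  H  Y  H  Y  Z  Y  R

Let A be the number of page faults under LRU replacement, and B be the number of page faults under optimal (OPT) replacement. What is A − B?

3

Under LRU: F F . F . F . F F . F F F F . . . . . F . F → 12 faults.
Under OPT: F F . F . F . F F . . F F . . . . . . . . F → 9 faults.
A − B = 12 − 9 = 3.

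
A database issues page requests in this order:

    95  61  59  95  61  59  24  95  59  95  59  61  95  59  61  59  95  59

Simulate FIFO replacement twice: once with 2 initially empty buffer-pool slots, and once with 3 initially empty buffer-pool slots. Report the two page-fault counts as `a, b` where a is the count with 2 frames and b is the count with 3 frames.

15, 7

2 frames: F F F F F F F F F . . F F F F . F F → 15 faults.
3 frames: F F F . . . F F . . . F . F . . . . → 7 faults.
7 < 15: adding a frame reduced faults, as is typical.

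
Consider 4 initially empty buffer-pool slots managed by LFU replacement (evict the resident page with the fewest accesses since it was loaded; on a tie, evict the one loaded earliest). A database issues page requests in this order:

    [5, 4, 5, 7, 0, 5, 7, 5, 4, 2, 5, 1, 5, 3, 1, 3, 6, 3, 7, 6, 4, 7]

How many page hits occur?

5 -> fault, frames (5)
4 -> fault, frames (5 4)
5 -> hit
7 -> fault, frames (5 4 7)
0 -> fault, frames (5 4 7 0)
5 -> hit
7 -> hit
5 -> hit
4 -> hit
2 -> fault, evict 0, frames (5 4 7 2)
5 -> hit
1 -> fault, evict 2, frames (5 4 7 1)
5 -> hit
3 -> fault, evict 1, frames (5 4 7 3)
1 -> fault, evict 3, frames (5 4 7 1)
3 -> fault, evict 1, frames (5 4 7 3)
6 -> fault, evict 3, frames (5 4 7 6)
3 -> fault, evict 6, frames (5 4 7 3)
7 -> hit
6 -> fault, evict 3, frames (5 4 7 6)
4 -> hit
7 -> hit
Hits: 10.

10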